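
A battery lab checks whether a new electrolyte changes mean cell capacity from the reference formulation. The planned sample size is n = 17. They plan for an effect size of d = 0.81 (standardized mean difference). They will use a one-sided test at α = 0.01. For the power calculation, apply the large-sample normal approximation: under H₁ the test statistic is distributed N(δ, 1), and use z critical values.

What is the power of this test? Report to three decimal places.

Power ≈ 0.845

Noncentrality parameter: δ = d·√n = 0.81 × √17 = 3.3397
Critical value for a one-sided test at α = 0.01: z_α = 2.326.
Power = P(Z > 2.326 − δ) = Φ(1.013) = 0.8446.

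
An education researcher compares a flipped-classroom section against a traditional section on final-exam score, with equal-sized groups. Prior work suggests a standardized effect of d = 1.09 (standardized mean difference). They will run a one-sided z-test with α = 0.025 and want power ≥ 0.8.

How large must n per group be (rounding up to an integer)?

Set Φ(δ − 1.960) = 0.8; then δ − 1.960 = Φ⁻¹(0.8) = 0.842, giving δ = 2.802.
δ = d·√(n/2) ⇒ n = 2(δ/d)² = 2 × (2.802 / 1.09)² = 13.21.
Rounding up, n = 14 per group.

n = 14 per group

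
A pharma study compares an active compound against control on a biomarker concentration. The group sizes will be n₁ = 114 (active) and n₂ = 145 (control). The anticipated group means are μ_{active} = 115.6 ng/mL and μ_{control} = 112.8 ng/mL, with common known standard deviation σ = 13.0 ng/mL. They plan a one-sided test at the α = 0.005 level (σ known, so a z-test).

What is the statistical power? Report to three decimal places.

Power ≈ 0.196

Standardized effect: d = |μ_{active} − μ_{control}| / σ = |115.6 − 112.8| / 13.0 = 0.2154
Noncentrality parameter: δ = d / √(1/n₁ + 1/n₂) = 0.2154 / √(1/114 + 1/145) = 1.7207
One-sided α = 0.005 → critical value z_{0.005} = 2.576.
Power = Φ(δ − 2.576) = Φ(-0.855) = 0.1962.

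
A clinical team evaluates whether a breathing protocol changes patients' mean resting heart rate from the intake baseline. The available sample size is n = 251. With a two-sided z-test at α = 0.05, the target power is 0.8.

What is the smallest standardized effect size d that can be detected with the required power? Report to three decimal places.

Need Φ(δ − 1.960) = 0.8, so δ = 1.960 + 0.842 = 2.802.
(Lower-tail contribution to power is negligible for δ > 0.)
δ = d·√n ⇒ d = δ/√n = 2.802/√251 = 0.1768.

d ≈ 0.177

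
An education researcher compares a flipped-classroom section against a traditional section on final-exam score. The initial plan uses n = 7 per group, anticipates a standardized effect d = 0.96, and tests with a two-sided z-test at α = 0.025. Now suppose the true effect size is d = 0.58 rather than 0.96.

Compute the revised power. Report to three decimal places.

With d = 0.58: δ = d·√(n/2) = 0.58 × √(7/2) = 1.0851. Critical value z_{0.0125} = 2.241.
Revised power = Φ(δ − 2.241) + Φ(−δ − 2.241) = Φ(-1.156) + Φ(-3.326) = 0.1238 + 0.0004 = 0.1242.

Power ≈ 0.124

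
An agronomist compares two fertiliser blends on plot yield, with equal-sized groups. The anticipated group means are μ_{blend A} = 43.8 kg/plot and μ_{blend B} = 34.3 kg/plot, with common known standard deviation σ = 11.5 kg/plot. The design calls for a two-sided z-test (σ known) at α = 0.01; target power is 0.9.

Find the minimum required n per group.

n = 44 per group

Standardized effect: d = |μ_{blend A} − μ_{blend B}| / σ = |43.8 − 34.3| / 11.5 = 0.8261
Set Φ(δ − 2.576) = 0.9; then δ − 2.576 = Φ⁻¹(0.9) = 1.282, giving δ = 3.857.
(The Φ(−δ − z_{α/2}) term is vanishingly small for δ > 0 and is dropped in the standard sample-size formula.)
δ = d·√(n/2) ⇒ n = 2(δ/d)² = 2 × (3.857 / 0.8261)² = 43.61.
Rounding up, n = 44 per group.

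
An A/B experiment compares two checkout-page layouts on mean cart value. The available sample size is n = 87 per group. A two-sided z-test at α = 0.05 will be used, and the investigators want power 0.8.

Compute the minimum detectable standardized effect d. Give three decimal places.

Required noncentrality: δ = z_{0.025} + z_{0.20} = 1.960 + 0.842 = 2.802.
(The second rejection-region term Φ(−δ − z_{α/2}) is negligible and dropped.)
δ = d·√(n/2) ⇒ d = δ/√(n/2) = 2.802/√(87/2) = 0.4248.

d ≈ 0.425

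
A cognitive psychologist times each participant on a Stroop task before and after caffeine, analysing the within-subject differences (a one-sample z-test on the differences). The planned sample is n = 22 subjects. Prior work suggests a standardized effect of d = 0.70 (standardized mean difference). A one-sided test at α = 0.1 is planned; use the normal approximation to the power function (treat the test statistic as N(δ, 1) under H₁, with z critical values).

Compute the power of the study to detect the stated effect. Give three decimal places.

Noncentrality parameter: δ = d·√n = 0.70 × √22 = 3.2833
One-sided α = 0.1 → critical value z_{0.1} = 1.282.
Power = Φ(δ − 1.282) = Φ(2.002) = 0.9773.

Power ≈ 0.977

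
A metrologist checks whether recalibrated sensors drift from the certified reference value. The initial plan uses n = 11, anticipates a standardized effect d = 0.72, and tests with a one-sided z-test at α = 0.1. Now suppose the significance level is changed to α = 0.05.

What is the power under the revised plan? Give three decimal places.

Power ≈ 0.771

δ = d·√n = 0.72 × √11 = 2.3880 (unchanged). New critical value: z_{0.05} = 1.645.
Revised power = P(Z > 1.645 − δ) = Φ(0.743) = 0.7713.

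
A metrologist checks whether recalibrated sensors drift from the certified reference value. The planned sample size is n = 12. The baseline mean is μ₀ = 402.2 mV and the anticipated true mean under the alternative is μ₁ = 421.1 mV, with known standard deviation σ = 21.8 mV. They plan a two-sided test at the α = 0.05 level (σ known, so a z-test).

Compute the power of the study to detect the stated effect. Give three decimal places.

Standardized effect: d = |μ₁ − μ₀| / σ = |421.1 − 402.2| / 21.8 = 0.8670
Noncentrality parameter: δ = d·√n = 0.8670 × √12 = 3.0033
Critical value for a two-sided test at α = 0.05: z_{α/2} = 1.960.
Power = Φ(δ − 1.960) + Φ(−δ − 1.960) = Φ(1.043) + Φ(-4.963) = 0.8516 + 0.0000 = 0.8516.

Power ≈ 0.852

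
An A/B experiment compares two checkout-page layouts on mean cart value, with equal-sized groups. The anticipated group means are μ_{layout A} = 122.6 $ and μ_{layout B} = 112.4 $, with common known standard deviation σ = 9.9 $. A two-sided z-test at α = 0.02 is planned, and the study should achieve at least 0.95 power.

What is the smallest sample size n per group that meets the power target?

Standardized effect: d = |μ_{layout A} − μ_{layout B}| / σ = |122.6 − 112.4| / 9.9 = 1.0303
Set Φ(δ − 2.326) = 0.95; then δ − 2.326 = Φ⁻¹(0.95) = 1.645, giving δ = 3.971.
(For δ > 0 the lower-tail rejection region contributes negligibly to power, so the one-term inversion is standard.)
δ = d·√(n/2) ⇒ n = 2(δ/d)² = 2 × (3.971 / 1.0303)² = 29.71.
Round up to the next whole unit.

n = 30 per group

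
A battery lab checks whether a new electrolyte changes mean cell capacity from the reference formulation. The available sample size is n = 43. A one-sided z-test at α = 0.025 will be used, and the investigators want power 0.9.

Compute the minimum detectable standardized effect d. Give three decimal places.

Need Φ(δ − 1.960) = 0.9, so δ = 1.960 + 1.282 = 3.242.
δ = d·√n ⇒ d = δ/√n = 3.242/√43 = 0.4943.

d ≈ 0.494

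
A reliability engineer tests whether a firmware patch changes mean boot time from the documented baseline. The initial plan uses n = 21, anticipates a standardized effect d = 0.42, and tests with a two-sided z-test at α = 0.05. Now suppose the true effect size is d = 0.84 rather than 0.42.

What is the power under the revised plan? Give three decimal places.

Power ≈ 0.971

With d = 0.84: δ = d·√n = 0.84 × √21 = 3.8494. Critical value z_{0.025} = 1.960.
Revised power = Φ(δ − 1.960) + Φ(−δ − 1.960) = Φ(1.889) + Φ(-5.809) = 0.9706 + 0.0000 = 0.9706.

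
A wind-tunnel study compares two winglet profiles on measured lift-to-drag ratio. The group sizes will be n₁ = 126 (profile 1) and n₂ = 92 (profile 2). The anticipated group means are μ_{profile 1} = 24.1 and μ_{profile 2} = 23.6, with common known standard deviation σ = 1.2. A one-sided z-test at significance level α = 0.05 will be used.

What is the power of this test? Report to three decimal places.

Power ≈ 0.918

Standardized effect: d = |μ_{profile 1} − μ_{profile 2}| / σ = |24.1 − 23.6| / 1.2 = 0.4167
Noncentrality parameter: δ = d / √(1/n₁ + 1/n₂) = 0.4167 / √(1/126 + 1/92) = 3.0384
One-sided α = 0.05 → critical value z_{0.05} = 1.645.
Power = P(Z > 1.645 − δ) = Φ(1.394) = 0.9183.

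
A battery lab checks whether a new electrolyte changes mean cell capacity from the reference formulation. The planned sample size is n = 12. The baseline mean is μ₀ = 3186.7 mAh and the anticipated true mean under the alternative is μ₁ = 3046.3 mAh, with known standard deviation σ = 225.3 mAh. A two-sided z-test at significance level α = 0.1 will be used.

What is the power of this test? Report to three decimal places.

Standardized effect: d = |μ₁ − μ₀| / σ = |3046.3 − 3186.7| / 225.3 = 0.6232
Noncentrality parameter: δ = d·√n = 0.6232 × √12 = 2.1587
Two-sided α = 0.1 → critical value z_{0.05} = 1.645.
Power = Φ(δ − 1.645) + Φ(−δ − 1.645) = Φ(0.514) + Φ(-3.804) = 0.6963 + 0.0001 = 0.6964.

Power ≈ 0.696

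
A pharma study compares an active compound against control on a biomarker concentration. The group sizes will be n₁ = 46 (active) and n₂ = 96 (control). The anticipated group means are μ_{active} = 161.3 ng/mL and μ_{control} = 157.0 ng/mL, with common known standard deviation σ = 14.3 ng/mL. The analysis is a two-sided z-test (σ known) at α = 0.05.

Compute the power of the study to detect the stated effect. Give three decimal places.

Power ≈ 0.389

Standardized effect: d = |μ_{active} − μ_{control}| / σ = |161.3 − 157.0| / 14.3 = 0.3007
Noncentrality parameter: δ = d / √(1/n₁ + 1/n₂) = 0.3007 / √(1/46 + 1/96) = 1.6769
Two-sided α = 0.05 → critical value z_{0.025} = 1.960.
Power = Φ(δ − 1.960) + Φ(−δ − 1.960) = Φ(-0.283) + Φ(-3.637) = 0.3886 + 0.0001 = 0.3887.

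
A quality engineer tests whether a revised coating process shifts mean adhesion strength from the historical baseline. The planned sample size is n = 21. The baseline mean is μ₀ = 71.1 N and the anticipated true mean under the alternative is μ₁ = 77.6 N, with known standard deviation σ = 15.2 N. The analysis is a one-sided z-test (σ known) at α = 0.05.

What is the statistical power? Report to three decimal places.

Standardized effect: d = |μ₁ − μ₀| / σ = |77.6 − 71.1| / 15.2 = 0.4276
Noncentrality parameter: δ = d·√n = 0.4276 × √21 = 1.9597
One-sided α = 0.05 → critical value z_{0.05} = 1.645.
Power = P(Z > 1.645 − δ) = Φ(0.315) = 0.6235.

Power ≈ 0.624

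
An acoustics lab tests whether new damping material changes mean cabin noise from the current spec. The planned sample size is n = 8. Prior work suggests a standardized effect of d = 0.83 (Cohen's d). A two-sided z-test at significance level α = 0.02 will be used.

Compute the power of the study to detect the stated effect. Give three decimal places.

Noncentrality parameter: δ = d·√n = 0.83 × √8 = 2.3476
Two-sided α = 0.02 → critical value z_{0.01} = 2.326.
Power = Φ(δ − 2.326) + Φ(−δ − 2.326) = Φ(0.021) + Φ(-4.674) = 0.5085 + 0.0000 = 0.5085.

Power ≈ 0.508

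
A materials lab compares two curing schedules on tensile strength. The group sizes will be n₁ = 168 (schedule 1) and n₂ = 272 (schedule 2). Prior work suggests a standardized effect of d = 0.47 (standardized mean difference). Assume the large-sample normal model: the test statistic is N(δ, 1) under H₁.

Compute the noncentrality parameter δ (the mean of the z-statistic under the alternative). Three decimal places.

The noncentrality parameter scales effect size by the design's sample-size factor: δ = d / √(1/n₁ + 1/n₂) = 0.47 / √(1/168 + 1/272) = 4.7897

δ ≈ 4.790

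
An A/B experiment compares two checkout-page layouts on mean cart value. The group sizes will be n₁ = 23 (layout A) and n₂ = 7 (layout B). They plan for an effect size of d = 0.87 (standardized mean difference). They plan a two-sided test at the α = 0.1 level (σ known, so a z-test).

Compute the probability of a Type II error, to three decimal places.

Noncentrality parameter: δ = d / √(1/n₁ + 1/n₂) = 0.87 / √(1/23 + 1/7) = 2.0154
Two-sided α = 0.1 → critical value z_{0.05} = 1.645.
Power = Φ(δ − 1.645) + Φ(−δ − 1.645) = Φ(0.371) + Φ(-3.660) = 0.6445 + 0.0001 = 0.6447.
Type II error: β = 1 − power = 1 − 0.6447 = 0.3553.

β ≈ 0.355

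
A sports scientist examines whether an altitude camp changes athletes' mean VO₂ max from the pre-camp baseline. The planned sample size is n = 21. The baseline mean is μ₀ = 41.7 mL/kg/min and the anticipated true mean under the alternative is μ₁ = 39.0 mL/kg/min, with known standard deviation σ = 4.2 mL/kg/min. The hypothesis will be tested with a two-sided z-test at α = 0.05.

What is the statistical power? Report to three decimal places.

Power ≈ 0.838

Standardized effect: d = |μ₁ − μ₀| / σ = |39.0 − 41.7| / 4.2 = 0.6429
Noncentrality parameter: δ = d·√n = 0.6429 × √21 = 2.9459
Critical value for a two-sided test at α = 0.05: z_{α/2} = 1.960.
Power = Φ(δ − 1.960) + Φ(−δ − 1.960) = Φ(0.986) + Φ(-4.906) = 0.8379 + 0.0000 = 0.8379.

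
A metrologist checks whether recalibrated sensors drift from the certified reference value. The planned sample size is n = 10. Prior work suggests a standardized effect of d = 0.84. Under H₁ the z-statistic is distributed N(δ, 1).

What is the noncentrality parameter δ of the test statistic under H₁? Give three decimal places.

δ ≈ 2.656

The noncentrality parameter scales effect size by the design's sample-size factor: δ = d·√n = 0.84 × √10 = 2.6563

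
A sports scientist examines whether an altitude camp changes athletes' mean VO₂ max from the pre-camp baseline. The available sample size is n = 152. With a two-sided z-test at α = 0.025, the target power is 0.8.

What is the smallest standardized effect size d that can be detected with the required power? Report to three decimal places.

d ≈ 0.250

Required noncentrality: δ = z_{0.0125} + z_{0.20} = 2.241 + 0.842 = 3.083.
(Lower-tail contribution to power is negligible for δ > 0.)
δ = d·√n ⇒ d = δ/√n = 3.083/√152 = 0.2501.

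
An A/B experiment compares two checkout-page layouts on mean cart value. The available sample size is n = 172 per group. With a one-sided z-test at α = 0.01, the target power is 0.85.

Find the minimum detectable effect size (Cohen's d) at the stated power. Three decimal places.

Required noncentrality: δ = z_{0.01} + z_{0.15} = 2.326 + 1.036 = 3.363.
δ = d·√(n/2) ⇒ d = δ/√(n/2) = 3.363/√(172/2) = 0.3626.

d ≈ 0.363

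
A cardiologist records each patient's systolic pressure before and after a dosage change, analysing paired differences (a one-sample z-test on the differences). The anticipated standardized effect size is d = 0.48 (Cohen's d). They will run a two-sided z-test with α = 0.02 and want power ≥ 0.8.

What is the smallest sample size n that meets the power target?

Set Φ(δ − 2.326) = 0.8; then δ − 2.326 = Φ⁻¹(0.8) = 0.842, giving δ = 3.168.
(For δ > 0 the lower-tail rejection region contributes negligibly to power, so the one-term inversion is standard.)
δ = d·√n ⇒ n = (δ/d)² = (3.168 / 0.48)² = 43.56.
Round up to the next whole unit.

n = 44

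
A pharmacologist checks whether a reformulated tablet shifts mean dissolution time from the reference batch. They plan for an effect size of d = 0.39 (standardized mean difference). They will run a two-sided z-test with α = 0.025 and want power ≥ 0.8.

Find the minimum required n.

n = 63

For power 0.8 need Φ(δ − z_{0.0125}) = 0.8, so δ = z_{0.0125} + z_{0.20} = 2.241 + 0.842 = 3.083.
(For δ > 0 the lower-tail rejection region contributes negligibly to power, so the one-term inversion is standard.)
δ = d·√n ⇒ n = (δ/d)² = (3.083 / 0.39)² = 62.49.
Rounding up, n = 63.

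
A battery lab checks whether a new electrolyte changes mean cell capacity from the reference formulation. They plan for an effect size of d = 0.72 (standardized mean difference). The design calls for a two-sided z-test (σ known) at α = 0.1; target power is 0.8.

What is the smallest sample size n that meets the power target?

n = 12

Set Φ(δ − 1.645) = 0.8; then δ − 1.645 = Φ⁻¹(0.8) = 0.842, giving δ = 2.486.
(For δ > 0 the lower-tail rejection region contributes negligibly to power, so the one-term inversion is standard.)
δ = d·√n ⇒ n = (δ/d)² = (2.486 / 0.72)² = 11.93.
Rounding up, n = 12.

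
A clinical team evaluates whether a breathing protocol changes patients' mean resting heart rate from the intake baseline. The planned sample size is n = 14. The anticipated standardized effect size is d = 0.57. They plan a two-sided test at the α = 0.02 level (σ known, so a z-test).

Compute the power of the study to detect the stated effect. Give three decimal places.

Noncentrality parameter: δ = d·√n = 0.57 × √14 = 2.1327
Two-sided α = 0.02 → critical value z_{0.01} = 2.326.
Power = Φ(δ − 2.326) + Φ(−δ − 2.326) = Φ(-0.194) + Φ(-4.459) = 0.4232 + 0.0000 = 0.4232.

Power ≈ 0.423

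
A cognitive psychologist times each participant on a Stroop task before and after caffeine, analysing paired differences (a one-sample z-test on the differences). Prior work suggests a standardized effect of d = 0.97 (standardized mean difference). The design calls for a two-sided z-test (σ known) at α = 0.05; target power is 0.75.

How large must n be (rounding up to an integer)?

Set Φ(δ − 1.960) = 0.75; then δ − 1.960 = Φ⁻¹(0.75) = 0.674, giving δ = 2.634.
(For δ > 0 the lower-tail rejection region contributes negligibly to power, so the one-term inversion is standard.)
δ = d·√n ⇒ n = (δ/d)² = (2.634 / 0.97)² = 7.38.
Rounding up, n = 8.

n = 8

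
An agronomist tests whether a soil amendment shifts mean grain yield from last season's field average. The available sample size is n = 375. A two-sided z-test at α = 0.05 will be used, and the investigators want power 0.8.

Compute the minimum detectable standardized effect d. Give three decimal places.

Required noncentrality: δ = z_{0.025} + z_{0.20} = 1.960 + 0.842 = 2.802.
(The second rejection-region term Φ(−δ − z_{α/2}) is negligible and dropped.)
δ = d·√n ⇒ d = δ/√n = 2.802/√375 = 0.1447.

d ≈ 0.145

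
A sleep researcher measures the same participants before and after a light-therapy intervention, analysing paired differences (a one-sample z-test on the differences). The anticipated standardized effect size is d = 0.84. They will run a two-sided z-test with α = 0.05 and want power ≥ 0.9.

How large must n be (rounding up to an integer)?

For power 0.9 need Φ(δ − z_{0.025}) = 0.9, so δ = z_{0.025} + z_{0.10} = 1.960 + 1.282 = 3.242.
(Ignoring the negligible lower-tail rejection probability gives the usual closed-form inversion.)
δ = d·√n ⇒ n = (δ/d)² = (3.242 / 0.84)² = 14.89.
Rounding up, n = 15.

n = 15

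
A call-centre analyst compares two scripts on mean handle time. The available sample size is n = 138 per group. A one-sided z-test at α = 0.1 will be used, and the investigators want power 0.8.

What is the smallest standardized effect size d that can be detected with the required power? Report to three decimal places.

d ≈ 0.256

Need Φ(δ − 1.282) = 0.8, so δ = 1.282 + 0.842 = 2.123.
δ = d·√(n/2) ⇒ d = δ/√(n/2) = 2.123/√(138/2) = 0.2556.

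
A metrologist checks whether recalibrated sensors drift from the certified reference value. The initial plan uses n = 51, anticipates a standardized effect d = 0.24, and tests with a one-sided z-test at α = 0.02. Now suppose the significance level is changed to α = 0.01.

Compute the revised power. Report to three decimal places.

δ = d·√n = 0.24 × √51 = 1.7139 (unchanged). New critical value: z_{0.01} = 2.326.
Revised power = Φ(δ − 2.326) = Φ(-0.612) = 0.2701.

Power ≈ 0.270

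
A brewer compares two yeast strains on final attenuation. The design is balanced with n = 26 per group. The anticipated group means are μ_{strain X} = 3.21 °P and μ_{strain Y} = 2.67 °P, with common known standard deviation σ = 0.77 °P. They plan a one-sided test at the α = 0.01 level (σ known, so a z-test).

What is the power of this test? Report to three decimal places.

Power ≈ 0.580

Standardized effect: d = |μ_{strain X} − μ_{strain Y}| / σ = |3.21 − 2.67| / 0.77 = 0.7013
Noncentrality parameter: δ = d·√(n/2) = 0.7013 × √(26/2) = 2.5286
Critical value for a one-sided test at α = 0.01: z_α = 2.326.
Power = P(Z > 2.326 − δ) = Φ(0.202) = 0.5801.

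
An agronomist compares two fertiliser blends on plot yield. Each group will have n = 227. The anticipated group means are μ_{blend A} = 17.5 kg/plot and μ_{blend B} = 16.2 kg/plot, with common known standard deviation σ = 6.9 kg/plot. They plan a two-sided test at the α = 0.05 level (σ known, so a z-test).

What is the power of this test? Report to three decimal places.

Standardized effect: d = |μ_{blend A} − μ_{blend B}| / σ = |17.5 − 16.2| / 6.9 = 0.1884
Noncentrality parameter: δ = d·√(n/2) = 0.1884 × √(227/2) = 2.0072
Critical value for a two-sided test at α = 0.05: z_{α/2} = 1.960.
Power = Φ(δ − 1.960) + Φ(−δ − 1.960) = Φ(0.047) + Φ(-3.967) = 0.5188 + 0.0000 = 0.5189.

Power ≈ 0.519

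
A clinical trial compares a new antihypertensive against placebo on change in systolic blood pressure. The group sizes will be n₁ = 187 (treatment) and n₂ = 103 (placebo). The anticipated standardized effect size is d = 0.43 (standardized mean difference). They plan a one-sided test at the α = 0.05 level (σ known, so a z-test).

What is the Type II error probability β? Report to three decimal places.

β ≈ 0.031

Noncentrality parameter: δ = d / √(1/n₁ + 1/n₂) = 0.43 / √(1/187 + 1/103) = 3.5044
One-sided α = 0.05 → critical value z_{0.05} = 1.645.
Power = P(Z > 1.645 − δ) = Φ(1.860) = 0.9685.
Type II error: β = 1 − power = 1 − 0.9685 = 0.0315.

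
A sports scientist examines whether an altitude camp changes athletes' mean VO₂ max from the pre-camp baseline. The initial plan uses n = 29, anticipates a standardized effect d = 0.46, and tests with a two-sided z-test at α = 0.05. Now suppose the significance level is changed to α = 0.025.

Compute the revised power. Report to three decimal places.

Power ≈ 0.593

δ = d·√n = 0.46 × √29 = 2.4772 (unchanged). New critical value: z_{0.0125} = 2.241.
Revised power = Φ(δ − 2.241) + Φ(−δ − 2.241) = Φ(0.236) + Φ(-4.719) = 0.5932 + 0.0000 = 0.5932.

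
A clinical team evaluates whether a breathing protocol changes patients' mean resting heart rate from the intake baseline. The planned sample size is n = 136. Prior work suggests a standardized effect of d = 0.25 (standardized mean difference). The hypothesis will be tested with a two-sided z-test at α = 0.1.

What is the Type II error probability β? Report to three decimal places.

Noncentrality parameter: λ = d·√n = 0.25 × √136 = 2.9155
Two-sided α = 0.1 → critical value z_{0.05} = 1.645.
Power = Φ(λ − 1.645) + Φ(−λ − 1.645) = Φ(1.271) + Φ(-4.560) = 0.8981 + 0.0000 = 0.8981.
Type II error: β = 1 − power = 1 − 0.8981 = 0.1019.

β ≈ 0.102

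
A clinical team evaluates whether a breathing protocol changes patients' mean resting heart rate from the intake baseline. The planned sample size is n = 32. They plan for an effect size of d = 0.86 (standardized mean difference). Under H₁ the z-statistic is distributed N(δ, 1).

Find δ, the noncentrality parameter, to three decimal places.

δ ≈ 4.865

The noncentrality parameter scales effect size by the design's sample-size factor: δ = d·√n = 0.86 × √32 = 4.8649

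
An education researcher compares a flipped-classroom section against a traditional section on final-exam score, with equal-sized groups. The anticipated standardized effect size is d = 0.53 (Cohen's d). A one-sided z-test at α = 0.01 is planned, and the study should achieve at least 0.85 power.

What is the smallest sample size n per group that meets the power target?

n = 81 per group

For power 0.85 need Φ(δ − z_{0.01}) = 0.85, so δ = z_{0.01} + z_{0.15} = 2.326 + 1.036 = 3.363.
δ = d·√(n/2) ⇒ n = 2(δ/d)² = 2 × (3.363 / 0.53)² = 80.51.
Rounding up, n = 81 per group.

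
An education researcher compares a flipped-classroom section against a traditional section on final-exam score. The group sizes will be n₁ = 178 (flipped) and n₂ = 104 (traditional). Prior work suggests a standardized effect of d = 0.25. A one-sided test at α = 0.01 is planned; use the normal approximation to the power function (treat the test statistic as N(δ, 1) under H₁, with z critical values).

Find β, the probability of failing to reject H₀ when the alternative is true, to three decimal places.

β ≈ 0.618

Noncentrality parameter: δ = d / √(1/n₁ + 1/n₂) = 0.25 / √(1/178 + 1/104) = 2.0255
One-sided α = 0.01 → critical value z_{0.01} = 2.326.
Power = Φ(δ − 2.326) = Φ(-0.301) = 0.3818.
Type II error: β = 1 − power = 1 − 0.3818 = 0.6182.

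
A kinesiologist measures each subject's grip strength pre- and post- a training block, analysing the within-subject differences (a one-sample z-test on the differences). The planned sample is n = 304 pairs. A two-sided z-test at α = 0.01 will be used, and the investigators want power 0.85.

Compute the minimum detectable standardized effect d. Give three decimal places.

Required noncentrality: δ = z_{0.005} + z_{0.15} = 2.576 + 1.036 = 3.612.
(The second rejection-region term Φ(−δ − z_{α/2}) is negligible and dropped.)
δ = d·√n ⇒ d = δ/√n = 3.612/√304 = 0.2072.

d ≈ 0.207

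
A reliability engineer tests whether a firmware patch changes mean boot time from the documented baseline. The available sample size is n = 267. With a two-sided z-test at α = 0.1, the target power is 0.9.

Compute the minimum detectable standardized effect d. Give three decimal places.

Required noncentrality: δ = z_{0.05} + z_{0.10} = 1.645 + 1.282 = 2.926.
(Lower-tail contribution to power is negligible for δ > 0.)
δ = d·√n ⇒ d = δ/√n = 2.926/√267 = 0.1791.

d ≈ 0.179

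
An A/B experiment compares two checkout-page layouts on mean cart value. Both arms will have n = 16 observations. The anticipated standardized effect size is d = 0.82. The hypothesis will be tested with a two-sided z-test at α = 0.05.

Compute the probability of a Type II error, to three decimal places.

Noncentrality parameter: δ = d·√(n/2) = 0.82 × √(16/2) = 2.3193
Two-sided α = 0.05 → critical value z_{0.025} = 1.960.
Power = Φ(δ − 1.960) + Φ(−δ − 1.960) = Φ(0.359) + Φ(-4.279) = 0.6403 + 0.0000 = 0.6403.
Type II error: β = 1 − power = 1 − 0.6403 = 0.3597.

β ≈ 0.360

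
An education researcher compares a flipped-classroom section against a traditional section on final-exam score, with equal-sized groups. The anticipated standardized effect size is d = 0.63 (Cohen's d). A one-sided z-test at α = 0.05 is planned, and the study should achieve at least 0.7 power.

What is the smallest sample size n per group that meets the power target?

n = 24 per group

Set Φ(δ − 1.645) = 0.7; then δ − 1.645 = Φ⁻¹(0.7) = 0.524, giving δ = 2.169.
δ = d·√(n/2) ⇒ n = 2(δ/d)² = 2 × (2.169 / 0.63)² = 23.71.
Round up to the next whole unit.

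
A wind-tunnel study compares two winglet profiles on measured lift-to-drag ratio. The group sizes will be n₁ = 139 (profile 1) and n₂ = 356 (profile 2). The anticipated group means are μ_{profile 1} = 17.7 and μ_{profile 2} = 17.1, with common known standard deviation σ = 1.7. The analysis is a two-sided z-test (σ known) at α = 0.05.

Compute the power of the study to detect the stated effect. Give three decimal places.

Standardized effect: d = |μ_{profile 1} − μ_{profile 2}| / σ = |17.7 − 17.1| / 1.7 = 0.3529
Noncentrality parameter: δ = d / √(1/n₁ + 1/n₂) = 0.3529 / √(1/139 + 1/356) = 3.5288
Critical value for a two-sided test at α = 0.05: z_{α/2} = 1.960.
Power = Φ(δ − 1.960) + Φ(−δ − 1.960) = Φ(1.569) + Φ(-5.489) = 0.9417 + 0.0000 = 0.9417.

Power ≈ 0.942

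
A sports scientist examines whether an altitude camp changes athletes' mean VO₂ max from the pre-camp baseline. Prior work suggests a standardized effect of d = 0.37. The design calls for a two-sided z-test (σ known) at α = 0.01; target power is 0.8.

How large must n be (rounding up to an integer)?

n = 86

For power 0.8 need Φ(δ − z_{0.005}) = 0.8, so δ = z_{0.005} + z_{0.20} = 2.576 + 0.842 = 3.417.
(The Φ(−δ − z_{α/2}) term is vanishingly small for δ > 0 and is dropped in the standard sample-size formula.)
δ = d·√n ⇒ n = (δ/d)² = (3.417 / 0.37)² = 85.31.
Rounding up, n = 86.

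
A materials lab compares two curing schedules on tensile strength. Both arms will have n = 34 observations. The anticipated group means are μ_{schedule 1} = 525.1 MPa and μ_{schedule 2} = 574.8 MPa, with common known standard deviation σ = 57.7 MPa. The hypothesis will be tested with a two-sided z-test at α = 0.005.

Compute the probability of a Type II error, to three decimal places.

Standardized effect: d = |μ_{schedule 1} − μ_{schedule 2}| / σ = |525.1 − 574.8| / 57.7 = 0.8614
Noncentrality parameter: δ = d·√(n/2) = 0.8614 × √(34/2) = 3.5514
Critical value for a two-sided test at α = 0.005: z_{α/2} = 2.807.
Power = Φ(δ − 2.807) + Φ(−δ − 2.807) = Φ(0.744) + Φ(-6.358) = 0.7717 + 0.0000 = 0.7717.
Type II error: β = 1 − power = 1 − 0.7717 = 0.2283.

β ≈ 0.228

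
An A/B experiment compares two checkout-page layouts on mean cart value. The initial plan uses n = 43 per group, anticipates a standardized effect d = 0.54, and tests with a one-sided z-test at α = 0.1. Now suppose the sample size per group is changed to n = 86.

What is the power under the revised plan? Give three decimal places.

Power ≈ 0.988

With n = 86 per group: δ = d·√(n/2) = 0.54 × √(86/2) = 3.5410. Critical value z_{0.1} = 1.282.
Revised power = Φ(δ − 1.282) = Φ(2.259) = 0.9881.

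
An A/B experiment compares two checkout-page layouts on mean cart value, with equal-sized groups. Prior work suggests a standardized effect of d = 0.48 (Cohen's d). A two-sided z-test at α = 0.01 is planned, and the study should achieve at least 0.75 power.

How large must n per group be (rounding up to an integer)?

For power 0.75 need Φ(δ − z_{0.005}) = 0.75, so δ = z_{0.005} + z_{0.25} = 2.576 + 0.674 = 3.250.
(For δ > 0 the lower-tail rejection region contributes negligibly to power, so the one-term inversion is standard.)
δ = d·√(n/2) ⇒ n = 2(δ/d)² = 2 × (3.250 / 0.48)² = 91.71.
Round up to the next whole unit.

n = 92 per group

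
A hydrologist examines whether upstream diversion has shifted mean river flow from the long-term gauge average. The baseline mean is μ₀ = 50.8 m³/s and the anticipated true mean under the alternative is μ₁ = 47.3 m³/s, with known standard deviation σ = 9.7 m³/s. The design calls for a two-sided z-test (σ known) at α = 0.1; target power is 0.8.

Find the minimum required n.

Standardized effect: d = |μ₁ − μ₀| / σ = |47.3 − 50.8| / 9.7 = 0.3608
For power 0.8 need Φ(δ − z_{0.05}) = 0.8, so δ = z_{0.05} + z_{0.20} = 1.645 + 0.842 = 2.486.
(Ignoring the negligible lower-tail rejection probability gives the usual closed-form inversion.)
δ = d·√n ⇒ n = (δ/d)² = (2.486 / 0.3608)² = 47.49.
Rounding up, n = 48.

n = 48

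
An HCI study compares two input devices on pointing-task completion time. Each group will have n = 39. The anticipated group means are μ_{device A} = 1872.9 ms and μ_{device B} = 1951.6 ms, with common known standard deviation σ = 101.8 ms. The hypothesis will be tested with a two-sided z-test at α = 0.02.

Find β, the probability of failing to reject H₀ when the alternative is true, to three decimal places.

Standardized effect: d = |μ_{device A} − μ_{device B}| / σ = |1872.9 − 1951.6| / 101.8 = 0.7731
Noncentrality parameter: δ = d·√(n/2) = 0.7731 × √(39/2) = 3.4138
Critical value for a two-sided test at α = 0.02: z_{α/2} = 2.326.
Power = Φ(δ − 2.326) + Φ(−δ − 2.326) = Φ(1.088) + Φ(-5.740) = 0.8616 + 0.0000 = 0.8616.
Type II error: β = 1 − power = 1 − 0.8616 = 0.1384.

β ≈ 0.138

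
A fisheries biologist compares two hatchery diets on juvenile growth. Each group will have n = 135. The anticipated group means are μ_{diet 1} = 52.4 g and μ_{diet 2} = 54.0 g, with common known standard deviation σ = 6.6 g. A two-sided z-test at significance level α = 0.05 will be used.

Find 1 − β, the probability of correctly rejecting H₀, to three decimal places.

Standardized effect: d = |μ_{diet 1} − μ_{diet 2}| / σ = |52.4 − 54.0| / 6.6 = 0.2424
Noncentrality parameter: λ = d·√(n/2) = 0.2424 × √(135/2) = 1.9917
Critical value for a two-sided test at α = 0.05: z_{α/2} = 1.960.
Power = Φ(λ − 1.960) + Φ(−λ − 1.960) = Φ(0.032) + Φ(-3.952) = 0.5127 + 0.0000 = 0.5127.

Power ≈ 0.513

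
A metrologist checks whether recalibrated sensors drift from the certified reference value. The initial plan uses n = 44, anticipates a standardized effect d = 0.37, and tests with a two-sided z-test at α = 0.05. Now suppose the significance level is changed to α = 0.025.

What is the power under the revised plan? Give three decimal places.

Power ≈ 0.584

δ = d·√n = 0.37 × √44 = 2.4543 (unchanged). New critical value: z_{0.0125} = 2.241.
Revised power = Φ(δ − 2.241) + Φ(−δ − 2.241) = Φ(0.213) + Φ(-4.696) = 0.5843 + 0.0000 = 0.5843.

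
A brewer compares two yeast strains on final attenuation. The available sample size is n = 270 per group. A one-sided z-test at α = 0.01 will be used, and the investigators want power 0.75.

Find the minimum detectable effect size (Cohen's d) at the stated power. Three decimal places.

d ≈ 0.258

Need Φ(δ − 2.326) = 0.75, so δ = 2.326 + 0.674 = 3.001.
δ = d·√(n/2) ⇒ d = δ/√(n/2) = 3.001/√(270/2) = 0.2583.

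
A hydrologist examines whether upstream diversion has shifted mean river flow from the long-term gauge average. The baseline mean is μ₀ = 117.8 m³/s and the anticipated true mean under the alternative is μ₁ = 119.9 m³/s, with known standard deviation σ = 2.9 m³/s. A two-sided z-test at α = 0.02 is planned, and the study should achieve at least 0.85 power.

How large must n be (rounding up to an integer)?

n = 22

Standardized effect: d = |μ₁ − μ₀| / σ = |119.9 − 117.8| / 2.9 = 0.7241
Set Φ(δ − 2.326) = 0.85; then δ − 2.326 = Φ⁻¹(0.85) = 1.036, giving δ = 3.363.
(Ignoring the negligible lower-tail rejection probability gives the usual closed-form inversion.)
δ = d·√n ⇒ n = (δ/d)² = (3.363 / 0.7241)² = 21.57.
Rounding up, n = 22.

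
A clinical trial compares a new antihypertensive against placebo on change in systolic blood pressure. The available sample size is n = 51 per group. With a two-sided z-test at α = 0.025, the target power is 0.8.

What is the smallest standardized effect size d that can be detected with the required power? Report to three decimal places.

d ≈ 0.611

Need Φ(δ − 2.241) = 0.8, so δ = 2.241 + 0.842 = 3.083.
(Lower-tail contribution to power is negligible for δ > 0.)
δ = d·√(n/2) ⇒ d = δ/√(n/2) = 3.083/√(51/2) = 0.6105.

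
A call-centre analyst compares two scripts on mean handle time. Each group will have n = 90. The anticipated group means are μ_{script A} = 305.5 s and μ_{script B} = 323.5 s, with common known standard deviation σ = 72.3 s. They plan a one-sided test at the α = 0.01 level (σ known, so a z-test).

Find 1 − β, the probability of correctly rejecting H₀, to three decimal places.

Power ≈ 0.256

Standardized effect: d = |μ_{script A} − μ_{script B}| / σ = |305.5 − 323.5| / 72.3 = 0.2490
Noncentrality parameter: δ = d·√(n/2) = 0.2490 × √(90/2) = 1.6701
Critical value for a one-sided test at α = 0.01: z_α = 2.326.
Power = P(Z > 2.326 − δ) = Φ(-0.656) = 0.2558.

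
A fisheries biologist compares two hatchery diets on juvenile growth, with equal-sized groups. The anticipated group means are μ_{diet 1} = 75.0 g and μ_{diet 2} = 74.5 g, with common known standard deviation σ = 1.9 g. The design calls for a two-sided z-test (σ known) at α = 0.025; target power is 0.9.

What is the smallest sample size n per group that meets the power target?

Standardized effect: d = |μ_{diet 1} − μ_{diet 2}| / σ = |75.0 − 74.5| / 1.9 = 0.2632
For power 0.9 need Φ(δ − z_{0.0125}) = 0.9, so δ = z_{0.0125} + z_{0.10} = 2.241 + 1.282 = 3.523.
(The Φ(−δ − z_{α/2}) term is vanishingly small for δ > 0 and is dropped in the standard sample-size formula.)
δ = d·√(n/2) ⇒ n = 2(δ/d)² = 2 × (3.523 / 0.2632)² = 358.44.
Rounding up, n = 359 per group.

n = 359 per group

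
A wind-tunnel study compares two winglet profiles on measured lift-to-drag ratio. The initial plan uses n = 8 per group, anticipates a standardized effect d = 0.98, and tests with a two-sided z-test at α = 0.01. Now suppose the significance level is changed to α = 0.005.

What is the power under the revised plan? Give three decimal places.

Power ≈ 0.198

δ = d·√(n/2) = 0.98 × √(8/2) = 1.9600 (unchanged). New critical value: z_{0.0025} = 2.807.
Revised power = Φ(δ − 2.807) + Φ(−δ − 2.807) = Φ(-0.847) + Φ(-4.767) = 0.1985 + 0.0000 = 0.1985.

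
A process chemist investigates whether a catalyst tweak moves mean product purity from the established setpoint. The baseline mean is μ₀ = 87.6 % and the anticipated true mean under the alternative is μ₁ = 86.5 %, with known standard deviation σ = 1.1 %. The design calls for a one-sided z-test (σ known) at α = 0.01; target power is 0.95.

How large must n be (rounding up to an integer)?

Standardized effect: d = |μ₁ − μ₀| / σ = |86.5 − 87.6| / 1.1 = 1.0000
Set Φ(δ − 2.326) = 0.95; then δ − 2.326 = Φ⁻¹(0.95) = 1.645, giving δ = 3.971.
δ = d·√n ⇒ n = (δ/d)² = (3.971 / 1.0000)² = 15.77.
Rounding up, n = 16.

n = 16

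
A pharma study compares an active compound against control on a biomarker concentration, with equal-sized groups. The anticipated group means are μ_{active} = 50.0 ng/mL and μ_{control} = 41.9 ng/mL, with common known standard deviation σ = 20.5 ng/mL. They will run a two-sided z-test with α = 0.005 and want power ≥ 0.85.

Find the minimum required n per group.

Standardized effect: d = |μ_{active} − μ_{control}| / σ = |50.0 − 41.9| / 20.5 = 0.3951
For power 0.85 need Φ(δ − z_{0.0025}) = 0.85, so δ = z_{0.0025} + z_{0.15} = 2.807 + 1.036 = 3.843.
(The Φ(−δ − z_{α/2}) term is vanishingly small for δ > 0 and is dropped in the standard sample-size formula.)
δ = d·√(n/2) ⇒ n = 2(δ/d)² = 2 × (3.843 / 0.3951)² = 189.24.
Rounding up, n = 190 per group.

n = 190 per group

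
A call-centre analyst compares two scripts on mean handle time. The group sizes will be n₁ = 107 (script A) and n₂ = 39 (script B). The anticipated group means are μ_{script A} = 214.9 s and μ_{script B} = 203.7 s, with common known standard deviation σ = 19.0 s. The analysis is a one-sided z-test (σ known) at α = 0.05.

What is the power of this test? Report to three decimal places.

Standardized effect: d = |μ_{script A} − μ_{script B}| / σ = |214.9 − 203.7| / 19.0 = 0.5895
Noncentrality parameter: δ = d / √(1/n₁ + 1/n₂) = 0.5895 / √(1/107 + 1/39) = 3.1515
One-sided α = 0.05 → critical value z_{0.05} = 1.645.
Power = P(Z > 1.645 − δ) = Φ(1.507) = 0.9340.

Power ≈ 0.934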